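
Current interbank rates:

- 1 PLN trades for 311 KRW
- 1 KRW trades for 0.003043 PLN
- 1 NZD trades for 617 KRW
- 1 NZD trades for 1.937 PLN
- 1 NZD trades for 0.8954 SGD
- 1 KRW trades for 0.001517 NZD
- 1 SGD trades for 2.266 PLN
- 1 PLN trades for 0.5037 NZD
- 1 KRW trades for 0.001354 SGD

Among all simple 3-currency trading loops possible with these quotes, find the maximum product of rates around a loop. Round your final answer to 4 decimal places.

1.0220

SGD→PLN→NZD→SGD: 2.266 × 0.5037 × 0.8954 = 1.02200
KRW→SGD→PLN→KRW: 0.001354 × 2.266 × 311 = 0.95420
KRW→PLN→NZD→KRW: 0.003043 × 0.5037 × 617 = 0.94571
KRW→NZD→PLN→KRW: 0.001517 × 1.937 × 311 = 0.91385
Maximum is SGD→PLN→NZD→SGD at 1.0220; arbitrage exists.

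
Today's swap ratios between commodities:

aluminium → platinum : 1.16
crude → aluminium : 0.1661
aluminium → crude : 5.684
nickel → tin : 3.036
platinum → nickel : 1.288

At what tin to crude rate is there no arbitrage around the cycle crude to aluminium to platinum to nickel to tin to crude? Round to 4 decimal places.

Known legs of the cycle: 0.1661 × 1.16 × 1.288 × 3.036 = 0.753434064768
For no arbitrage the full-cycle product must be 1, so the missing rate is 1 / 0.753434064768 ≈ 1.327256.

1.3273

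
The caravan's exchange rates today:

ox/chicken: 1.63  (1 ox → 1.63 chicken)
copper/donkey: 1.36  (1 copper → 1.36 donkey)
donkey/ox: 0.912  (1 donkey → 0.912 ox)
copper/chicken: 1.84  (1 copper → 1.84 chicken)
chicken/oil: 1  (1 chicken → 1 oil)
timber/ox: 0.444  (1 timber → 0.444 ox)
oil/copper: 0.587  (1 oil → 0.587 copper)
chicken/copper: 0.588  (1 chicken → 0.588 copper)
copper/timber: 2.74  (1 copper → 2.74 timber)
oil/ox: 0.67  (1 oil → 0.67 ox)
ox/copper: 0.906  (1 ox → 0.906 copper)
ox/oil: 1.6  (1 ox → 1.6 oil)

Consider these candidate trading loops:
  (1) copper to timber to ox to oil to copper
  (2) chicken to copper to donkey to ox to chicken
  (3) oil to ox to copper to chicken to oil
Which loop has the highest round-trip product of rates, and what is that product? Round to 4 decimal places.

(1) 2.74 × 0.444 × 1.6 × 0.587 = 1.14259
(2) 0.588 × 1.36 × 0.912 × 1.63 = 1.18877
(3) 0.67 × 0.906 × 1.84 × 1 = 1.11692
Highest is cycle (2) at 1.1888 (>1, arbitrage).

1.1888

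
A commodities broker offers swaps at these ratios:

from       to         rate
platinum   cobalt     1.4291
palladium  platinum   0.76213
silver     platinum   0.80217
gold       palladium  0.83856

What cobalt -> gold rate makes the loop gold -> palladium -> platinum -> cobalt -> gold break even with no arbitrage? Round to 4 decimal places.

Known legs of the cycle: 0.83856 × 0.76213 × 1.4291 = 0.91332599534448
For no arbitrage the full-cycle product must be 1, so the missing rate is 1 / 0.91332599534448 ≈ 1.094899.

1.0949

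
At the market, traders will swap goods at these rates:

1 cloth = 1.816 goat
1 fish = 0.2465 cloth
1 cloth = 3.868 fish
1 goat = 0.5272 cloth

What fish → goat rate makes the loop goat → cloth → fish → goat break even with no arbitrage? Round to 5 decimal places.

0.49039

Known legs of the cycle: 0.5272 × 3.868 = 2.0392096
For no arbitrage the full-cycle product must be 1, so the missing rate is 1 / 2.0392096 ≈ 0.4903861.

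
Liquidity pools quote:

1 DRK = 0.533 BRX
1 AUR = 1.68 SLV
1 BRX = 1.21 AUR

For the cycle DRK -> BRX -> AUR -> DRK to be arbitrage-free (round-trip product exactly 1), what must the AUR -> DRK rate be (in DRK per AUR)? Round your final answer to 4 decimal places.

Known legs of the cycle: 0.533 × 1.21 = 0.64493
For no arbitrage the full-cycle product must be 1, so the missing rate is 1 / 0.64493 ≈ 1.550556.

1.5506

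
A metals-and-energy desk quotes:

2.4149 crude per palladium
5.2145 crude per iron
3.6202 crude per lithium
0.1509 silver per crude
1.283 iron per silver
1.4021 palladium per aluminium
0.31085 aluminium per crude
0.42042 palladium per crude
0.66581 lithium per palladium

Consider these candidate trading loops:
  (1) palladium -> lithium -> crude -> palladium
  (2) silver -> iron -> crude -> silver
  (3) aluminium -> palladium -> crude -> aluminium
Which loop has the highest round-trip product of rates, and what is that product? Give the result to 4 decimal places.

1.0525

(1) 0.66581 × 3.6202 × 0.42042 = 1.01337
(2) 1.283 × 5.2145 × 0.1509 = 1.00955
(3) 1.4021 × 2.4149 × 0.31085 = 1.05252
Highest is cycle (3) at 1.0525 (>1, arbitrage).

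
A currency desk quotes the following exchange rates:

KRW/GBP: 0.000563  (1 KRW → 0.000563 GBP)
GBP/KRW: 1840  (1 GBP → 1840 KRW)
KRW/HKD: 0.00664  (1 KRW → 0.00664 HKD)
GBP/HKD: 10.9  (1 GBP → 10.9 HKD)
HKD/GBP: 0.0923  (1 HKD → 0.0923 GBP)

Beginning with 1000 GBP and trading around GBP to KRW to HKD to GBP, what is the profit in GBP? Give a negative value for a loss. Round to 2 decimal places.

127.68

1000 GBP × 1840 = 1840000 KRW
1840000 KRW × 0.00664 = 12217.6 HKD
12217.6 HKD × 0.0923 = 1127.68448 GBP
Net change: 1127.68448 − 1000 = 127.68448 GBP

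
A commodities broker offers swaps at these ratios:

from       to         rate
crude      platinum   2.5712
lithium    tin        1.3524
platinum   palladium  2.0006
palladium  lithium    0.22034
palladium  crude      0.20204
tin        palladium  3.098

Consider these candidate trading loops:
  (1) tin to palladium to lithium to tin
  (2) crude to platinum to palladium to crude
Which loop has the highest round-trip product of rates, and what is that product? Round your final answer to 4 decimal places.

(1) 3.098 × 0.22034 × 1.3524 = 0.92317
(2) 2.5712 × 2.0006 × 0.20204 = 1.03928
Highest is cycle (2) at 1.0393 (>1, arbitrage).

1.0393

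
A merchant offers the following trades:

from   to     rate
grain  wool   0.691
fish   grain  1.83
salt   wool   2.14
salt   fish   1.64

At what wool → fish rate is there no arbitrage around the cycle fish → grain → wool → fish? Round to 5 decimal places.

Known legs of the cycle: 1.83 × 0.691 = 1.26453
For no arbitrage the full-cycle product must be 1, so the missing rate is 1 / 1.26453 ≈ 0.7908077.

0.79081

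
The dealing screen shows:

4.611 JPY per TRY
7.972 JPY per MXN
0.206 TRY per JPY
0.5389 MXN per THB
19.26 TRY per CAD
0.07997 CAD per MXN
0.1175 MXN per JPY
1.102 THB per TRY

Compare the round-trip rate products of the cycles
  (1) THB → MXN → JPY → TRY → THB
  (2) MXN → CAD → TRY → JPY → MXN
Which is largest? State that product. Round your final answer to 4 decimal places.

0.9753

(1) 0.5389 × 7.972 × 0.206 × 1.102 = 0.97527
(2) 0.07997 × 19.26 × 4.611 × 0.1175 = 0.83448
Highest is cycle (1) at 0.9753 (≤1, no arbitrage).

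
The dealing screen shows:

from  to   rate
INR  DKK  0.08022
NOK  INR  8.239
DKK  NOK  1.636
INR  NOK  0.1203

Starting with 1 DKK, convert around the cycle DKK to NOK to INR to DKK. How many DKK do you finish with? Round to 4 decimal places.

1.0813

1 DKK × 1.636 = 1.636 NOK
1.636 NOK × 8.239 = 13.479004 INR
13.479004 INR × 0.08022 = 1.08128570088 DKK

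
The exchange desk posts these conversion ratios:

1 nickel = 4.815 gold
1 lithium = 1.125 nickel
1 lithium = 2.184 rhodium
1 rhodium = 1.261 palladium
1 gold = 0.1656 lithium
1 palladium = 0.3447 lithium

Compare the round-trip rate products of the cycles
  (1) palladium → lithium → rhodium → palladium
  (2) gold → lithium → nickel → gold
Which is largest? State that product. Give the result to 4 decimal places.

0.9493

(1) 0.3447 × 2.184 × 1.261 = 0.94931
(2) 0.1656 × 1.125 × 4.815 = 0.89703
Highest is cycle (1) at 0.9493 (≤1, no arbitrage).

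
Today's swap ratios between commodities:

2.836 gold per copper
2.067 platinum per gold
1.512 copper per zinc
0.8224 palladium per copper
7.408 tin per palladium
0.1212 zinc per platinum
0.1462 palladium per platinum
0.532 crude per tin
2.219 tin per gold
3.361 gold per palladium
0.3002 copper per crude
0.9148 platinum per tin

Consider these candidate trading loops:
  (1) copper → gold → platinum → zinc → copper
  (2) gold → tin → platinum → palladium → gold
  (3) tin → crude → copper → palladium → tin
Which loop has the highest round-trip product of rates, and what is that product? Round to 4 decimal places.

(1) 2.836 × 2.067 × 0.1212 × 1.512 = 1.07424
(2) 2.219 × 0.9148 × 0.1462 × 3.361 = 0.99747
(3) 0.532 × 0.3002 × 0.8224 × 7.408 = 0.97299
Highest is cycle (1) at 1.0742 (>1, arbitrage).

1.0742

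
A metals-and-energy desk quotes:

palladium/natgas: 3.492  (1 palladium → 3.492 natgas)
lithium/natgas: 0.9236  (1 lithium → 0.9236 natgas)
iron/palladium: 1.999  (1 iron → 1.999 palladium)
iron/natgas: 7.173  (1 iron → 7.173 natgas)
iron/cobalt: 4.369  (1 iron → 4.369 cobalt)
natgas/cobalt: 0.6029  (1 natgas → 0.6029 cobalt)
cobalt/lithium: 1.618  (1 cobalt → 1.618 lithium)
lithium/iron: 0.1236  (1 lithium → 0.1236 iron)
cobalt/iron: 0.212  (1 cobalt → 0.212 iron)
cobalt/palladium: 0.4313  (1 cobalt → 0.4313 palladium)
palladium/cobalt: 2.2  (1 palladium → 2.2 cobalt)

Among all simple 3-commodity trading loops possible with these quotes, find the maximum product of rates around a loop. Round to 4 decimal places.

0.9323

iron→palladium→cobalt→iron: 1.999 × 2.2 × 0.212 = 0.93233
iron→natgas→cobalt→iron: 7.173 × 0.6029 × 0.212 = 0.91682
cobalt→palladium→natgas→cobalt: 0.4313 × 3.492 × 0.6029 = 0.90803
cobalt→lithium→natgas→cobalt: 1.618 × 0.9236 × 0.6029 = 0.90096
iron→cobalt→lithium→iron: 4.369 × 1.618 × 0.1236 = 0.87373
Maximum is iron→palladium→cobalt→iron at 0.9323; no arbitrage — every cycle loses value.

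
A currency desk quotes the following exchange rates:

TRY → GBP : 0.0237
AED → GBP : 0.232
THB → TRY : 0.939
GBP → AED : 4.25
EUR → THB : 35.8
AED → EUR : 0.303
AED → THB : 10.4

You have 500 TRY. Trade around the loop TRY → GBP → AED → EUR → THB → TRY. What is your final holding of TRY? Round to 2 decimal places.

500 TRY × 0.0237 = 11.85 GBP
11.85 GBP × 4.25 = 50.3625 AED
50.3625 AED × 0.303 = 15.2598375 EUR
15.2598375 EUR × 35.8 = 546.3021825 THB
546.3021825 THB × 0.939 = 512.9777493675 TRY

512.98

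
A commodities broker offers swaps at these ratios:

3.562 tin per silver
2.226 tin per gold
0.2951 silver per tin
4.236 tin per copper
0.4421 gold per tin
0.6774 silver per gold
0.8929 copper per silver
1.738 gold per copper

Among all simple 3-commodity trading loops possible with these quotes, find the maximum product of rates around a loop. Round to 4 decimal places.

1.1162

copper→tin→silver→copper: 4.236 × 0.2951 × 0.8929 = 1.11616
tin→gold→silver→tin: 0.4421 × 0.6774 × 3.562 = 1.06674
copper→gold→silver→copper: 1.738 × 0.6774 × 0.8929 = 1.05123
Maximum is copper→tin→silver→copper at 1.1162; arbitrage exists.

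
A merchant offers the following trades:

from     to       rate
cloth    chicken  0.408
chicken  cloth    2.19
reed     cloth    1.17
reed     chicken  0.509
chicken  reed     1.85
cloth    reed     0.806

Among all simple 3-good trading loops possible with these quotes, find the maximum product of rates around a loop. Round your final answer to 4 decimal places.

chicken→cloth→reed→chicken: 2.19 × 0.806 × 0.509 = 0.89846
chicken→reed→cloth→chicken: 1.85 × 1.17 × 0.408 = 0.88312
Maximum is chicken→cloth→reed→chicken at 0.8985; no arbitrage — every cycle loses value.

0.8985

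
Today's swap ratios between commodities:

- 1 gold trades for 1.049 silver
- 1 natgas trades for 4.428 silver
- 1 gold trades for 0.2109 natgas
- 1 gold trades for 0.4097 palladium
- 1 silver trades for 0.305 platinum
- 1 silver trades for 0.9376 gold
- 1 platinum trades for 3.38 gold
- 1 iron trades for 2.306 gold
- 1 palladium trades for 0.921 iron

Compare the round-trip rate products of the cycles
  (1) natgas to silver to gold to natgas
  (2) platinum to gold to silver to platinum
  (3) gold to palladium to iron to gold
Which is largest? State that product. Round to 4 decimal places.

(1) 4.428 × 0.9376 × 0.2109 = 0.87559
(2) 3.38 × 1.049 × 0.305 = 1.08141
(3) 0.4097 × 0.921 × 2.306 = 0.87013
Highest is cycle (2) at 1.0814 (>1, arbitrage).

1.0814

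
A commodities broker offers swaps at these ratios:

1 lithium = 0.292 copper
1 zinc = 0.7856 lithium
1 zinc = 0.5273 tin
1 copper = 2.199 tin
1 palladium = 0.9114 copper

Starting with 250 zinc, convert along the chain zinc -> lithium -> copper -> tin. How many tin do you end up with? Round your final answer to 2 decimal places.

250 zinc × 0.7856 = 196.4 lithium
196.4 lithium × 0.292 = 57.3488 copper
57.3488 copper × 2.199 = 126.1100112 tin

126.11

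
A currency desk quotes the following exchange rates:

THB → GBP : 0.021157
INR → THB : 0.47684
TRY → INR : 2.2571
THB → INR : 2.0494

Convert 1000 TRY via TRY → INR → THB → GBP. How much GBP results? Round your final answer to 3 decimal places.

22.771

1000 TRY × 2.2571 = 2257.1 INR
2257.1 INR × 0.47684 = 1076.275564 THB
1076.275564 THB × 0.021157 = 22.770762107548 GBP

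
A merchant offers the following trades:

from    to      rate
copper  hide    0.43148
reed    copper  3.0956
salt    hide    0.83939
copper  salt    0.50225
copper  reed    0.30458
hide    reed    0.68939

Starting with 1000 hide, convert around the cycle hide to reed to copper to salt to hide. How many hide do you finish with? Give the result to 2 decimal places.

899.69

1000 hide × 0.68939 = 689.39 reed
689.39 reed × 3.0956 = 2134.075684 copper
2134.075684 copper × 0.50225 = 1071.839512289 salt
1071.839512289 salt × 0.83939 = 899.69136822026371 hide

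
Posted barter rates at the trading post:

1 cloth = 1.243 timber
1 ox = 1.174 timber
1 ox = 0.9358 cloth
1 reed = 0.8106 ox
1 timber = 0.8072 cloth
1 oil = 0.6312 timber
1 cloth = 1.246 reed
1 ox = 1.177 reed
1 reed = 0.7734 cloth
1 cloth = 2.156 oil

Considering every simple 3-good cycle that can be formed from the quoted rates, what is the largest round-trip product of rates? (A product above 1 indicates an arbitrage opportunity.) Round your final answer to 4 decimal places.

timber→cloth→oil→timber: 0.8072 × 2.156 × 0.6312 = 1.09849
cloth→reed→ox→cloth: 1.246 × 0.8106 × 0.9358 = 0.94517
Maximum is timber→cloth→oil→timber at 1.0985; arbitrage exists.

1.0985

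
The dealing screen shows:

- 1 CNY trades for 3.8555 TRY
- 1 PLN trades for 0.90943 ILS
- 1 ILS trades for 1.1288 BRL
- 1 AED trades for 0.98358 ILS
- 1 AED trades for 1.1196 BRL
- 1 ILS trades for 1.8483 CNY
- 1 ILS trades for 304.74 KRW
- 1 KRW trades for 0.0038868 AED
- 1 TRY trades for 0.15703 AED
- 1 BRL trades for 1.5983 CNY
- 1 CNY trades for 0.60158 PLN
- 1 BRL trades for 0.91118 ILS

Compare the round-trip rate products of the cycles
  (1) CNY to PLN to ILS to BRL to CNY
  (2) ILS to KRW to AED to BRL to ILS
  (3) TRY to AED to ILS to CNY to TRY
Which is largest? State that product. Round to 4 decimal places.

(1) 0.60158 × 0.90943 × 1.1288 × 1.5983 = 0.98705
(2) 304.74 × 0.0038868 × 1.1196 × 0.91118 = 1.20834
(3) 0.15703 × 0.98358 × 1.8483 × 3.8555 = 1.10064
Highest is cycle (2) at 1.2083 (>1, arbitrage).

1.2083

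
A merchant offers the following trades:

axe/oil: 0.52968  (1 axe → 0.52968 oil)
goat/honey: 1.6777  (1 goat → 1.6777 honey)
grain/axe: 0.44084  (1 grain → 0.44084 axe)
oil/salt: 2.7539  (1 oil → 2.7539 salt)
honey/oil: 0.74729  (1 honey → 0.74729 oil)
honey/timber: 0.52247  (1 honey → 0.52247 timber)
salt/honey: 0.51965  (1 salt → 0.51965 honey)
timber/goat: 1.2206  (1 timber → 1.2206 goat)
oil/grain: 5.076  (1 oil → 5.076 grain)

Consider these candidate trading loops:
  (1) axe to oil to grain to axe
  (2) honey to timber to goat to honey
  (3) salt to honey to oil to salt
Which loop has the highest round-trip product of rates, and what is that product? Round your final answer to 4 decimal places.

(1) 0.52968 × 5.076 × 0.44084 = 1.18527
(2) 0.52247 × 1.2206 × 1.6777 = 1.06991
(3) 0.51965 × 0.74729 × 2.7539 = 1.06942
Highest is cycle (1) at 1.1853 (>1, arbitrage).

1.1853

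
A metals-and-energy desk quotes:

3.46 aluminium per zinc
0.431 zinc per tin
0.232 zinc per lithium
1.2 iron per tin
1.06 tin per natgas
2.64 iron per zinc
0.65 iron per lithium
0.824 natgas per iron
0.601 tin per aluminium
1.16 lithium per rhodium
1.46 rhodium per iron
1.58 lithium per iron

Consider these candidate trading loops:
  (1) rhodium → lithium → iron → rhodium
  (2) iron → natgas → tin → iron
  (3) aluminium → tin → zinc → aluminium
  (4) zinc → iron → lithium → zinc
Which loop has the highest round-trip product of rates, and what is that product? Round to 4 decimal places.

(1) 1.16 × 0.65 × 1.46 = 1.10084
(2) 0.824 × 1.06 × 1.2 = 1.04813
(3) 0.601 × 0.431 × 3.46 = 0.89625
(4) 2.64 × 1.58 × 0.232 = 0.96772
Highest is cycle (1) at 1.1008 (>1, arbitrage).

1.1008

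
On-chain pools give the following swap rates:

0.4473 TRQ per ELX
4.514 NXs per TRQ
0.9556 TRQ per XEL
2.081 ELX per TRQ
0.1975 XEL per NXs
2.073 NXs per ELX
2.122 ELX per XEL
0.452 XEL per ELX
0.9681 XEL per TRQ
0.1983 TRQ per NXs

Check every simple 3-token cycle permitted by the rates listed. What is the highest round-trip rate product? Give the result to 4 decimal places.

XEL→ELX→TRQ→XEL: 2.122 × 0.4473 × 0.9681 = 0.91889
XEL→TRQ→ELX→XEL: 0.9556 × 2.081 × 0.452 = 0.89885
XEL→ELX→NXs→XEL: 2.122 × 2.073 × 0.1975 = 0.86878
TRQ→ELX→NXs→TRQ: 2.081 × 2.073 × 0.1983 = 0.85545
XEL→TRQ→NXs→XEL: 0.9556 × 4.514 × 0.1975 = 0.85193
Maximum is XEL→ELX→TRQ→XEL at 0.9189; no arbitrage — every cycle loses value.

0.9189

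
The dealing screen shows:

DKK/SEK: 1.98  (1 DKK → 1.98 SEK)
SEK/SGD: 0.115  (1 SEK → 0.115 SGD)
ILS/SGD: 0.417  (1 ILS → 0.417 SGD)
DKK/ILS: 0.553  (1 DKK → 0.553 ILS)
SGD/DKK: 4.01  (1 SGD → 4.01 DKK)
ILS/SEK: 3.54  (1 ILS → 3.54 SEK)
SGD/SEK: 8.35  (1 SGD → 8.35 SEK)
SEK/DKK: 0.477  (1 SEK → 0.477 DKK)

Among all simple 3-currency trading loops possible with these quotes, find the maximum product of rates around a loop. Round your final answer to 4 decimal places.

0.9338

ILS→SEK→DKK→ILS: 3.54 × 0.477 × 0.553 = 0.93378
SGD→DKK→ILS→SGD: 4.01 × 0.553 × 0.417 = 0.92471
SGD→DKK→SEK→SGD: 4.01 × 1.98 × 0.115 = 0.91308
Maximum is ILS→SEK→DKK→ILS at 0.9338; no arbitrage — every cycle loses value.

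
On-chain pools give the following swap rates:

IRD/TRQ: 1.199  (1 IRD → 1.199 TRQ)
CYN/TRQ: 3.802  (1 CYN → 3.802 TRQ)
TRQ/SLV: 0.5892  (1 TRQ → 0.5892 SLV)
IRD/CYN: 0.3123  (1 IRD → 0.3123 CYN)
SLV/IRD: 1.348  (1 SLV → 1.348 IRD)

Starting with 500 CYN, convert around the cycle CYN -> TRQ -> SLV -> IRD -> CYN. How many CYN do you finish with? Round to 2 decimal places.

500 CYN × 3.802 = 1901 TRQ
1901 TRQ × 0.5892 = 1120.0692 SLV
1120.0692 SLV × 1.348 = 1509.8532816 IRD
1509.8532816 IRD × 0.3123 = 471.52717984368 CYN

471.53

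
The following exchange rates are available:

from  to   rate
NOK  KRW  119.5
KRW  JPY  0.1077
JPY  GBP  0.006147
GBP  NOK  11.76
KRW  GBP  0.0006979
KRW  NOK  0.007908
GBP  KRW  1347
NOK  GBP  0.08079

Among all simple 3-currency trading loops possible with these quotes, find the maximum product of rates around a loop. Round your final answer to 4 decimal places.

0.9808

NOK→KRW→GBP→NOK: 119.5 × 0.0006979 × 11.76 = 0.98077
KRW→JPY→GBP→KRW: 0.1077 × 0.006147 × 1347 = 0.89176
NOK→GBP→KRW→NOK: 0.08079 × 1347 × 0.007908 = 0.86058
Maximum is NOK→KRW→GBP→NOK at 0.9808; no arbitrage — every cycle loses value.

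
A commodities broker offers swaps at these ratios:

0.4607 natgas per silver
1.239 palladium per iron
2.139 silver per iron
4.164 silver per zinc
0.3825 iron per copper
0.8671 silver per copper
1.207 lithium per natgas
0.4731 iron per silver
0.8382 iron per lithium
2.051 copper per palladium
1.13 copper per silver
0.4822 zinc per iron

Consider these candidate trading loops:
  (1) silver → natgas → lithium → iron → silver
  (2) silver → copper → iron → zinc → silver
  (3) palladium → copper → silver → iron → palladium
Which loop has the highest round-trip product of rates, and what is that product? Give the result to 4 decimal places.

1.0425

(1) 0.4607 × 1.207 × 0.8382 × 2.139 = 0.99697
(2) 1.13 × 0.3825 × 0.4822 × 4.164 = 0.86786
(3) 2.051 × 0.8671 × 0.4731 × 1.239 = 1.04246
Highest is cycle (3) at 1.0425 (>1, arbitrage).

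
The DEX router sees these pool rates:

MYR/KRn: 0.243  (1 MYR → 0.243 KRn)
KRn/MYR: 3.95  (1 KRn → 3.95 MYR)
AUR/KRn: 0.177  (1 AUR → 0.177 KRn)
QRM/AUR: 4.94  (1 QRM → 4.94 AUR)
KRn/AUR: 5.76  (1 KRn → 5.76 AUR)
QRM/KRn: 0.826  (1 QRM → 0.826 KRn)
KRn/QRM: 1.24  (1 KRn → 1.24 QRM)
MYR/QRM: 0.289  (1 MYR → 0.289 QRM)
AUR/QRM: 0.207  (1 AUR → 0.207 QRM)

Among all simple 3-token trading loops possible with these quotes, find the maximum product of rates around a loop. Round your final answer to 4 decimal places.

KRn→QRM→AUR→KRn: 1.24 × 4.94 × 0.177 = 1.08423
KRn→AUR→QRM→KRn: 5.76 × 0.207 × 0.826 = 0.98486
KRn→MYR→QRM→KRn: 3.95 × 0.289 × 0.826 = 0.94292
Maximum is KRn→QRM→AUR→KRn at 1.0842; arbitrage exists.

1.0842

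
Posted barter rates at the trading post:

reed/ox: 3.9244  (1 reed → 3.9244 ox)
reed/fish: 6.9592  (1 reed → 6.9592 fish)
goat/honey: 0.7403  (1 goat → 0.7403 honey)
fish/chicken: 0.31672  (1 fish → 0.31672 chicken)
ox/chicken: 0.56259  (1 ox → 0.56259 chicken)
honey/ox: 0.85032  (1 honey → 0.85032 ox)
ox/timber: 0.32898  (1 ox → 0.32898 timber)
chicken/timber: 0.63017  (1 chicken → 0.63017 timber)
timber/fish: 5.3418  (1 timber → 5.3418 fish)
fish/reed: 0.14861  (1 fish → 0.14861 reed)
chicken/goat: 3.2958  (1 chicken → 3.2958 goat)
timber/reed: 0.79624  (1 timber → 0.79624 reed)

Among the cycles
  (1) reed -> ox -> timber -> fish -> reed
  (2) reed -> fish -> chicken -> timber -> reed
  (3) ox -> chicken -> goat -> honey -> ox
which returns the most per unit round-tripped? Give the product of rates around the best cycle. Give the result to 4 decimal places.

(1) 3.9244 × 0.32898 × 5.3418 × 0.14861 = 1.02489
(2) 6.9592 × 0.31672 × 0.63017 × 0.79624 = 1.10595
(3) 0.56259 × 3.2958 × 0.7403 × 0.85032 = 1.16719
Highest is cycle (3) at 1.1672 (>1, arbitrage).

1.1672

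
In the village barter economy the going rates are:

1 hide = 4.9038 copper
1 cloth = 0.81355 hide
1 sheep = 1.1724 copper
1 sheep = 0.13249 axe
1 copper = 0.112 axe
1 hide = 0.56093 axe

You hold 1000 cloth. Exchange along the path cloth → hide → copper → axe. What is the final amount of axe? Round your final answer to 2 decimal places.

446.82

1000 cloth × 0.81355 = 813.55 hide
813.55 hide × 4.9038 = 3989.48649 copper
3989.48649 copper × 0.112 = 446.82248688 axe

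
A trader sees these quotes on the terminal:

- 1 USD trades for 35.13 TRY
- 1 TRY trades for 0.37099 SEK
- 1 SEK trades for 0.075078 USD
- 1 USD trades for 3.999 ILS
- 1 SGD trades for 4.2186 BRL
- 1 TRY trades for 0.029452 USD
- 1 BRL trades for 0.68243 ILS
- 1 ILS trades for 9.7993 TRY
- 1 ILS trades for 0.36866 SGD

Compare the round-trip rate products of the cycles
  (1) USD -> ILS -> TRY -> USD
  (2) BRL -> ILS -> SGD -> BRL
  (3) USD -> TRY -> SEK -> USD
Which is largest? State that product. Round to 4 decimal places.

1.1541

(1) 3.999 × 9.7993 × 0.029452 = 1.15415
(2) 0.68243 × 0.36866 × 4.2186 = 1.06133
(3) 35.13 × 0.37099 × 0.075078 = 0.97848
Highest is cycle (1) at 1.1541 (>1, arbitrage).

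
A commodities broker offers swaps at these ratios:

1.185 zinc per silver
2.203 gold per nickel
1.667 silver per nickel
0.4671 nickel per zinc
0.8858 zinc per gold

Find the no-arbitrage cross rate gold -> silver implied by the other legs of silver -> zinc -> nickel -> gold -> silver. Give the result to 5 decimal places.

Known legs of the cycle: 1.185 × 0.4671 × 2.203 = 1.2193902405
For no arbitrage the full-cycle product must be 1, so the missing rate is 1 / 1.2193902405 ≈ 0.8200820.

0.82008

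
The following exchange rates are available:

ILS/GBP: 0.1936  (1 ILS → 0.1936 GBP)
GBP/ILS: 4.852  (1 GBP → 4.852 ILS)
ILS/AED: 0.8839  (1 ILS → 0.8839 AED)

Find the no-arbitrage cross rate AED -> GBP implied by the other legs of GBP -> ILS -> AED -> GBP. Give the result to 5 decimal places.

Known legs of the cycle: 4.852 × 0.8839 = 4.2886828
For no arbitrage the full-cycle product must be 1, so the missing rate is 1 / 4.2886828 ≈ 0.2331718.

0.23317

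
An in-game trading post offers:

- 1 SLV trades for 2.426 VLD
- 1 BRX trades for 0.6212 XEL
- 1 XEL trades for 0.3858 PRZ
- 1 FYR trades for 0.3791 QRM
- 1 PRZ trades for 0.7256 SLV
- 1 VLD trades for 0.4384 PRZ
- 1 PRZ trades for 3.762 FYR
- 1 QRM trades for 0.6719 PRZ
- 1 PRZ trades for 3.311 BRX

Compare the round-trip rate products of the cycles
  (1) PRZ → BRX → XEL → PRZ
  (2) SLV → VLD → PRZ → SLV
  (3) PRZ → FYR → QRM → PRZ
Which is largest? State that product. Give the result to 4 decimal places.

0.9582

(1) 3.311 × 0.6212 × 0.3858 = 0.79351
(2) 2.426 × 0.4384 × 0.7256 = 0.77172
(3) 3.762 × 0.3791 × 0.6719 = 0.95825
Highest is cycle (3) at 0.9582 (≤1, no arbitrage).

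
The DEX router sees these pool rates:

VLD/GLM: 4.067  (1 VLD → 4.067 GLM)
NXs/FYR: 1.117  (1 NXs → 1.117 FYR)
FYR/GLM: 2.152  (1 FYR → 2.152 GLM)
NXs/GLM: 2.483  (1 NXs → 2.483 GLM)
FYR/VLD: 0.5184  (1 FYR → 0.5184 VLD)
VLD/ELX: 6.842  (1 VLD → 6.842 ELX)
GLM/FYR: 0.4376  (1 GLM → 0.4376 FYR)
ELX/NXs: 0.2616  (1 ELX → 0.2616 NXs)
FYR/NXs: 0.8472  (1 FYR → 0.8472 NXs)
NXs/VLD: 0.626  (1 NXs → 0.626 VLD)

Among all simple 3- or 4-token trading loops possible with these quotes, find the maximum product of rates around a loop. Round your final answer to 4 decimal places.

1.1205

ELX→NXs→VLD→ELX: 0.2616 × 0.626 × 6.842 = 1.12046
ELX→NXs→FYR→VLD→ELX: 0.2616 × 1.117 × 0.5184 × 6.842 = 1.03643
NXs→VLD→GLM→FYR→NXs: 0.626 × 4.067 × 0.4376 × 0.8472 = 0.94387
GLM→FYR→VLD→GLM: 0.4376 × 0.5184 × 4.067 = 0.92261
NXs→GLM→FYR→NXs: 2.483 × 0.4376 × 0.8472 = 0.92053
Maximum is ELX→NXs→VLD→ELX at 1.1205; arbitrage exists.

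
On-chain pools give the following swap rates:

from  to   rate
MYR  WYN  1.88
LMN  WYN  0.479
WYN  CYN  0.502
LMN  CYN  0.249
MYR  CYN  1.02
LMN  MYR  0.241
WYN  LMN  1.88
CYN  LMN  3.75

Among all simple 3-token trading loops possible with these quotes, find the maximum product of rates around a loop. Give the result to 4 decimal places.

CYN→LMN→MYR→CYN: 3.75 × 0.241 × 1.02 = 0.92183
CYN→LMN→WYN→CYN: 3.75 × 0.479 × 0.502 = 0.90172
LMN→MYR→WYN→LMN: 0.241 × 1.88 × 1.88 = 0.85179
Maximum is CYN→LMN→MYR→CYN at 0.9218; no arbitrage — every cycle loses value.

0.9218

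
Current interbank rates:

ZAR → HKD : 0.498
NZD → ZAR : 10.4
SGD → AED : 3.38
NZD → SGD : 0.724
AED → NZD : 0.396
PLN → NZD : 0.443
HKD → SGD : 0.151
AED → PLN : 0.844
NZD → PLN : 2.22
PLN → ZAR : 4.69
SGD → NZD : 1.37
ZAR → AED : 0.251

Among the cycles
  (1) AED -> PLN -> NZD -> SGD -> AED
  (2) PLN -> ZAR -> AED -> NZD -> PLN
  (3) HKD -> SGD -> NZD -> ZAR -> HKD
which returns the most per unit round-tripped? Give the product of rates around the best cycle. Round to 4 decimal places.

1.0714

(1) 0.844 × 0.443 × 0.724 × 3.38 = 0.91496
(2) 4.69 × 0.251 × 0.396 × 2.22 = 1.03489
(3) 0.151 × 1.37 × 10.4 × 0.498 = 1.07142
Highest is cycle (3) at 1.0714 (>1, arbitrage).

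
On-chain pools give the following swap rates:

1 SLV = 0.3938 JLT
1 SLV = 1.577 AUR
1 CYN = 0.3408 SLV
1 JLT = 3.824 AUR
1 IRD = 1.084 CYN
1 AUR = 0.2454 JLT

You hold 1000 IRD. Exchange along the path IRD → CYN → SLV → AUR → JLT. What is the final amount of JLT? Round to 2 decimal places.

142.97

1000 IRD × 1.084 = 1084 CYN
1084 CYN × 0.3408 = 369.4272 SLV
369.4272 SLV × 1.577 = 582.5866944 AUR
582.5866944 AUR × 0.2454 = 142.96677480576 JLT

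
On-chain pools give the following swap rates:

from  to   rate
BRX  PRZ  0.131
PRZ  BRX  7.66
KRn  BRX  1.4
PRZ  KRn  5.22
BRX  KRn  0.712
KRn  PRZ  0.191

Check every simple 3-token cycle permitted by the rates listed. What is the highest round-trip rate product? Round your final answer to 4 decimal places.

1.0417

KRn→PRZ→BRX→KRn: 0.191 × 7.66 × 0.712 = 1.04170
KRn→BRX→PRZ→KRn: 1.4 × 0.131 × 5.22 = 0.95735
Maximum is KRn→PRZ→BRX→KRn at 1.0417; arbitrage exists.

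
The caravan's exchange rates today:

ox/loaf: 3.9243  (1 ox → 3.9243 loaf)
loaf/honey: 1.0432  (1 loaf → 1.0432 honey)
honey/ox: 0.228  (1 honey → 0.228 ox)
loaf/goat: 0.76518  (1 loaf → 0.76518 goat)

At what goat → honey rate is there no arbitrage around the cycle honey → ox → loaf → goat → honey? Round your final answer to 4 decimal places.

Known legs of the cycle: 0.228 × 3.9243 × 0.76518 = 0.684637459272
For no arbitrage the full-cycle product must be 1, so the missing rate is 1 / 0.684637459272 ≈ 1.460627.

1.4606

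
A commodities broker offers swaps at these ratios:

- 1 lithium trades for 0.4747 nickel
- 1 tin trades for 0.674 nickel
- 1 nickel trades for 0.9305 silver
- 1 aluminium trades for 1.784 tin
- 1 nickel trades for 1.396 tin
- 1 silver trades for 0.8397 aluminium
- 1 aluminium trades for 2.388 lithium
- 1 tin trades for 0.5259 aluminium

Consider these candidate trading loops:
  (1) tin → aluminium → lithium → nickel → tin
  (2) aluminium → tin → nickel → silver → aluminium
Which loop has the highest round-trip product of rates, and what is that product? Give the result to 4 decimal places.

0.9395

(1) 0.5259 × 2.388 × 0.4747 × 1.396 = 0.83223
(2) 1.784 × 0.674 × 0.9305 × 0.8397 = 0.93950
Highest is cycle (2) at 0.9395 (≤1, no arbitrage).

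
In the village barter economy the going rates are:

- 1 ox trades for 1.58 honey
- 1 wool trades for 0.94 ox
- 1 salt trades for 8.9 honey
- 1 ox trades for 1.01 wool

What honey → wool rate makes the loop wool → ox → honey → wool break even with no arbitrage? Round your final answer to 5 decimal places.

Known legs of the cycle: 0.94 × 1.58 = 1.4852
For no arbitrage the full-cycle product must be 1, so the missing rate is 1 / 1.4852 ≈ 0.6733100.

0.67331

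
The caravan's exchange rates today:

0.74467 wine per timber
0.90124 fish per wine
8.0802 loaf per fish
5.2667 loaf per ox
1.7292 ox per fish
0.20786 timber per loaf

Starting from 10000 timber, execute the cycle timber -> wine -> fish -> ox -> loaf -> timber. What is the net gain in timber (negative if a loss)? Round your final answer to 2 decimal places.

10000 timber × 0.74467 = 7446.7 wine
7446.7 wine × 0.90124 = 6711.263908 fish
6711.263908 fish × 1.7292 = 11605.1175497136 ox
11605.1175497136 ox × 5.2667 = 61120.67259907661712 loaf
61120.67259907661712 loaf × 0.20786 = 12704.5430064440656345632 timber
Net change: 12704.5430064440656345632 − 10000 = 2704.5430064440656345632 timber

2704.54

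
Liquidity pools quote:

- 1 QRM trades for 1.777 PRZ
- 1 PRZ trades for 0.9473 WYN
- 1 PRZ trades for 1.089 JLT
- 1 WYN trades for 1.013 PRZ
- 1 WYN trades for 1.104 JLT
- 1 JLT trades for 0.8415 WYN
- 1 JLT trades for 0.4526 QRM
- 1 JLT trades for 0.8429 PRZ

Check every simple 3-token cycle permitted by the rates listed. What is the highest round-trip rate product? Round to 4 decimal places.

0.9283

JLT→WYN→PRZ→JLT: 0.8415 × 1.013 × 1.089 = 0.92831
JLT→PRZ→WYN→JLT: 0.8429 × 0.9473 × 1.104 = 0.88152
QRM→PRZ→JLT→QRM: 1.777 × 1.089 × 0.4526 = 0.87585
Maximum is JLT→WYN→PRZ→JLT at 0.9283; no arbitrage — every cycle loses value.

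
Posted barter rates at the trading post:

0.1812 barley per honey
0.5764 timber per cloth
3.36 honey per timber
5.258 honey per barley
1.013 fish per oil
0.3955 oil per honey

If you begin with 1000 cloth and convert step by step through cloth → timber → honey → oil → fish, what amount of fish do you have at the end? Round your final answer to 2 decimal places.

775.92

1000 cloth × 0.5764 = 576.4 timber
576.4 timber × 3.36 = 1936.704 honey
1936.704 honey × 0.3955 = 765.966432 oil
765.966432 oil × 1.013 = 775.923995616 fish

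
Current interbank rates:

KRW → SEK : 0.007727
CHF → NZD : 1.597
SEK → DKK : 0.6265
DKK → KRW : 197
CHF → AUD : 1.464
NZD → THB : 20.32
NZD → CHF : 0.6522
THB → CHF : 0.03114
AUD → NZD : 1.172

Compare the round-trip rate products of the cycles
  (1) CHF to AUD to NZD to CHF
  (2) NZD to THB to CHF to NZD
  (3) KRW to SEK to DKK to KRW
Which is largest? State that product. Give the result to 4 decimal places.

1.1190

(1) 1.464 × 1.172 × 0.6522 = 1.11905
(2) 20.32 × 0.03114 × 1.597 = 1.01053
(3) 0.007727 × 0.6265 × 197 = 0.95367
Highest is cycle (1) at 1.1190 (>1, arbitrage).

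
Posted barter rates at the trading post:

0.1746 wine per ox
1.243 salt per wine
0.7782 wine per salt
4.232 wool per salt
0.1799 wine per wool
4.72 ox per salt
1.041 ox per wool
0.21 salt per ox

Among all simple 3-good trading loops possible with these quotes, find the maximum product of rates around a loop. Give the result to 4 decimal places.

wine→salt→ox→wine: 1.243 × 4.72 × 0.1746 = 1.02437
wine→salt→wool→wine: 1.243 × 4.232 × 0.1799 = 0.94634
ox→salt→wool→ox: 0.21 × 4.232 × 1.041 = 0.92516
Maximum is wine→salt→ox→wine at 1.0244; arbitrage exists.

1.0244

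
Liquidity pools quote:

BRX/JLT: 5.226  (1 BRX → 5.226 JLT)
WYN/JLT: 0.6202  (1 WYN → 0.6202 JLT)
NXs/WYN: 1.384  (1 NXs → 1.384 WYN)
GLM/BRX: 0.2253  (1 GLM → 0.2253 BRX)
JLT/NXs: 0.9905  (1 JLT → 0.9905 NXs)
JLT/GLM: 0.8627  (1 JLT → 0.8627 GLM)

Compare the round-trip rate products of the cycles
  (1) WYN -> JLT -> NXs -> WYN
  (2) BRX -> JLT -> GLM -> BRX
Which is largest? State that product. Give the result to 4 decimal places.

1.0158

(1) 0.6202 × 0.9905 × 1.384 = 0.85020
(2) 5.226 × 0.8627 × 0.2253 = 1.01576
Highest is cycle (2) at 1.0158 (>1, arbitrage).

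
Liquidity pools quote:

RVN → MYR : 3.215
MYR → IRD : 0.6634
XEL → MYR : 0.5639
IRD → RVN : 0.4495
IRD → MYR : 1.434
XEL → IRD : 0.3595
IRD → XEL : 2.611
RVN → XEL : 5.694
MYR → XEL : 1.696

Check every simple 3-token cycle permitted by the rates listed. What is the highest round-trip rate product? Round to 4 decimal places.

MYR→IRD→XEL→MYR: 0.6634 × 2.611 × 0.5639 = 0.97675
MYR→IRD→RVN→MYR: 0.6634 × 0.4495 × 3.215 = 0.95871
IRD→RVN→XEL→IRD: 0.4495 × 5.694 × 0.3595 = 0.92012
MYR→XEL→IRD→MYR: 1.696 × 0.3595 × 1.434 = 0.87433
Maximum is MYR→IRD→XEL→MYR at 0.9768; no arbitrage — every cycle loses value.

0.9768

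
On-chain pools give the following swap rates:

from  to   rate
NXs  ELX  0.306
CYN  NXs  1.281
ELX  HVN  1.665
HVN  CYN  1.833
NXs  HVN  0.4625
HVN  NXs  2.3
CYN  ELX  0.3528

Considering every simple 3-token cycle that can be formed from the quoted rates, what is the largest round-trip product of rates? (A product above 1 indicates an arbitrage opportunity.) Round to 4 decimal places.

HVN→NXs→ELX→HVN: 2.3 × 0.306 × 1.665 = 1.17183
HVN→CYN→NXs→HVN: 1.833 × 1.281 × 0.4625 = 1.08598
HVN→CYN→ELX→HVN: 1.833 × 0.3528 × 1.665 = 1.07673
Maximum is HVN→NXs→ELX→HVN at 1.1718; arbitrage exists.

1.1718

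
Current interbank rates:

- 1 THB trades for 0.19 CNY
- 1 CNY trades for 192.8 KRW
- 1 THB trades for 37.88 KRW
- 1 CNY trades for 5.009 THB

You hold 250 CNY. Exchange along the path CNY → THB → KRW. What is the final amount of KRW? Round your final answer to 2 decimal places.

47435.23

250 CNY × 5.009 = 1252.25 THB
1252.25 THB × 37.88 = 47435.23 KRW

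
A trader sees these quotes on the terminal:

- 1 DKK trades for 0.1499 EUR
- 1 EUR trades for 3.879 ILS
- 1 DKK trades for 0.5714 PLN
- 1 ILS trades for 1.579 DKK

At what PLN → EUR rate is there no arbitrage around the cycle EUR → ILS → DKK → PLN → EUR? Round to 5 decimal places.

0.28573

Known legs of the cycle: 3.879 × 1.579 × 0.5714 = 3.4997912874
For no arbitrage the full-cycle product must be 1, so the missing rate is 1 / 3.4997912874 ≈ 0.2857313.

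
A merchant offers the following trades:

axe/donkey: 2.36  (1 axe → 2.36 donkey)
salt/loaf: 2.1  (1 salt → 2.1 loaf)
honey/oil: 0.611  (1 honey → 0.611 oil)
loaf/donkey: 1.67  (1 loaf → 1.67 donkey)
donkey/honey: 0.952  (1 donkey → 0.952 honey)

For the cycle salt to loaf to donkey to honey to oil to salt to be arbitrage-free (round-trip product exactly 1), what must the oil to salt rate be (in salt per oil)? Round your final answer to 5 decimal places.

0.49021

Known legs of the cycle: 2.1 × 1.67 × 0.952 × 0.611 = 2.039923704
For no arbitrage the full-cycle product must be 1, so the missing rate is 1 / 2.039923704 ≈ 0.4902144.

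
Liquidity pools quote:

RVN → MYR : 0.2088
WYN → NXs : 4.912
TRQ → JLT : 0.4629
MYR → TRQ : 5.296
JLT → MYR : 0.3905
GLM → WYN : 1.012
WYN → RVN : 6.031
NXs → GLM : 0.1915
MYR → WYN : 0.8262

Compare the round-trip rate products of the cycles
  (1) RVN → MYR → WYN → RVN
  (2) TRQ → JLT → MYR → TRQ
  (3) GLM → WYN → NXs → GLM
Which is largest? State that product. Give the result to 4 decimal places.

1.0404

(1) 0.2088 × 0.8262 × 6.031 = 1.04041
(2) 0.4629 × 0.3905 × 5.296 = 0.95732
(3) 1.012 × 4.912 × 0.1915 = 0.95194
Highest is cycle (1) at 1.0404 (>1, arbitrage).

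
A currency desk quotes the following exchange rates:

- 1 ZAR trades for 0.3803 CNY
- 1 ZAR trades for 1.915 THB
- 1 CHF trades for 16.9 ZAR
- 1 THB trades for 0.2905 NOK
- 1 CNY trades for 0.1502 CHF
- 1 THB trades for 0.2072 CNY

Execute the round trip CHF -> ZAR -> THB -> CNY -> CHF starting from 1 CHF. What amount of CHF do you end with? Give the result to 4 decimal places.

1.0072

1 CHF × 16.9 = 16.9 ZAR
16.9 ZAR × 1.915 = 32.3635 THB
32.3635 THB × 0.2072 = 6.7057172 CNY
6.7057172 CNY × 0.1502 = 1.00719872344 CHF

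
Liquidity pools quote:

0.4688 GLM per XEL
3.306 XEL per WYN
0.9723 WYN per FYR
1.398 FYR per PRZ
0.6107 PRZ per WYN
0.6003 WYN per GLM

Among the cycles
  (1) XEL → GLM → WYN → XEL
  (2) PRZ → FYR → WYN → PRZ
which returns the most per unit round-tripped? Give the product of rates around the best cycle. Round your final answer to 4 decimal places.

(1) 0.4688 × 0.6003 × 3.306 = 0.93038
(2) 1.398 × 0.9723 × 0.6107 = 0.83011
Highest is cycle (1) at 0.9304 (≤1, no arbitrage).

0.9304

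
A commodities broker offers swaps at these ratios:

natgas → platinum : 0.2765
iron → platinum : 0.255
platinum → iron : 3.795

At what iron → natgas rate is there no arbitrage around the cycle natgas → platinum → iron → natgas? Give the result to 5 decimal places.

Known legs of the cycle: 0.2765 × 3.795 = 1.0493175
For no arbitrage the full-cycle product must be 1, so the missing rate is 1 / 1.0493175 ≈ 0.9530004.

0.95300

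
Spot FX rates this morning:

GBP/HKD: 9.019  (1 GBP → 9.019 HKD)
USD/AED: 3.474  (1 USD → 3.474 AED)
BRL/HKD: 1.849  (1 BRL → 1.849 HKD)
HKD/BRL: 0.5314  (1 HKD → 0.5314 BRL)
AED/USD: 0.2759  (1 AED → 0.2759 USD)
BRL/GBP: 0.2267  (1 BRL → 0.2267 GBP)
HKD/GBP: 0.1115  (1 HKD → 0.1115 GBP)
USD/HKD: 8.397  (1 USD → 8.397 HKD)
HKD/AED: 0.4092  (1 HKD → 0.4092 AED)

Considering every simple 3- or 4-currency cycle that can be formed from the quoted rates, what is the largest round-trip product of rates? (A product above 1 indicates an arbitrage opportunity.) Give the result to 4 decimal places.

HKD→BRL→GBP→HKD: 0.5314 × 0.2267 × 9.019 = 1.08650
AED→USD→HKD→AED: 0.2759 × 8.397 × 0.4092 = 0.94801
Maximum is HKD→BRL→GBP→HKD at 1.0865; arbitrage exists.

1.0865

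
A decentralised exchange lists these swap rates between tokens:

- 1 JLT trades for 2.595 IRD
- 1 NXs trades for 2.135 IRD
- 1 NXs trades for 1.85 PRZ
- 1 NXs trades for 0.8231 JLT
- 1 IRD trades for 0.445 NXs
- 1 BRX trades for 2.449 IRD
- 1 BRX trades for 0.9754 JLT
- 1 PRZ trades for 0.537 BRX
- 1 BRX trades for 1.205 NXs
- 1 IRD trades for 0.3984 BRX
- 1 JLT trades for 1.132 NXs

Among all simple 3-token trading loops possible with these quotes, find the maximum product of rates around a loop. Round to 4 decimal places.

1.1971

BRX→NXs→PRZ→BRX: 1.205 × 1.85 × 0.537 = 1.19711
IRD→BRX→NXs→IRD: 0.3984 × 1.205 × 2.135 = 1.02495
IRD→BRX→JLT→IRD: 0.3984 × 0.9754 × 2.595 = 1.00842
IRD→NXs→JLT→IRD: 0.445 × 0.8231 × 2.595 = 0.95050
Maximum is BRX→NXs→PRZ→BRX at 1.1971; arbitrage exists.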